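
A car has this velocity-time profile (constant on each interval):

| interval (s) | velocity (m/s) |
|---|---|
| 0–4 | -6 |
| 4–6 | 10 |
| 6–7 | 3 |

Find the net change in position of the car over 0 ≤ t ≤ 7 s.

Displacement is the signed area under the v-t curve.
0–4 s: -6 × 4 = -24 m
4–6 s: 10 × 2 = 20 m
6–7 s: 3 × 1 = 3 m
Net displacement = -1 m

-1 m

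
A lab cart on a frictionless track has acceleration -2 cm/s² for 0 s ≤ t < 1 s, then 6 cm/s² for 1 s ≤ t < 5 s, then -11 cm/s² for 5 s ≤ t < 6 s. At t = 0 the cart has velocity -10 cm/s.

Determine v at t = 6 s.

1 cm/s

Δv equals the area under the a-t graph; then v = v₀ + Δv.
0–1 s: -2 × 1 = -2 cm/s
1–5 s: 6 × 4 = 24 cm/s
5–6 s: -11 × 1 = -11 cm/s
Δv = 11 cm/s, so v(6) = -10 + (11) = 1 cm/s.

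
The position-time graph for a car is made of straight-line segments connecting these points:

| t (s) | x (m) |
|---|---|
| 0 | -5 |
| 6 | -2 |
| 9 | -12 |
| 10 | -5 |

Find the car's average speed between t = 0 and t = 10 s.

2 m/s

Average speed = (total path length)/(elapsed time); on a piecewise-linear x-t graph the path length is Σ|Δx|.
0–6 s: |Δx| = |-2 − -5| = 3 m
6–9 s: |Δx| = |-12 − -2| = 10 m
9–10 s: |Δx| = |-5 − -12| = 7 m
Total path = 20 m; average speed = 20/10 = 2 m/s.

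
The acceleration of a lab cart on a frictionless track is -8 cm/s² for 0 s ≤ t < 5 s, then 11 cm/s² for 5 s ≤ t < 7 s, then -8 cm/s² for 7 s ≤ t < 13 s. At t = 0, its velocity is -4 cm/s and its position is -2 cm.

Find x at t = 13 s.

-464 cm

On each constant-a segment, Δv = aΔt and Δx = v₀Δt + ½aΔt²; chain segment to segment.
0–5 s: v starts -4 cm/s; Δx = -4·5 + ½·-8·5² = -120 cm; v ends -44 cm/s.
5–7 s: v starts -44 cm/s; Δx = -44·2 + ½·11·2² = -66 cm; v ends -22 cm/s.
7–13 s: v starts -22 cm/s; Δx = -22·6 + ½·-8·6² = -276 cm; v ends -70 cm/s.
x(13) = -2 + Σ Δx = -464 cm.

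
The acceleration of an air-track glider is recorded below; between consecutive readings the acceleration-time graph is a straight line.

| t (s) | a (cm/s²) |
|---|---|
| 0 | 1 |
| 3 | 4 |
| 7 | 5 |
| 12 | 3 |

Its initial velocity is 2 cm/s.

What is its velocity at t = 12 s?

Δv equals the area under the a-t graph; then v = v₀ + Δv.
0–3 s: ½(1 + 4)(3) = 7.5 cm/s
3–7 s: ½(4 + 5)(4) = 18 cm/s
7–12 s: ½(5 + 3)(5) = 20 cm/s
Δv = 45.5 cm/s, so v(12) = 2 + (45.5) = 47.5 cm/s.

47.5 cm/s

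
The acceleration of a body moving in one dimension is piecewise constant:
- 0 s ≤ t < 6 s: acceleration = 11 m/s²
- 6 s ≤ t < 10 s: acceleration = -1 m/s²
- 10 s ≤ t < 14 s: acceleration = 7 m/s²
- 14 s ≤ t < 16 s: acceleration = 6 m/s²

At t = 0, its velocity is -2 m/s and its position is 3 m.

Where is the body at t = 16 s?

921 m

On each constant-a segment, Δv = aΔt and Δx = v₀Δt + ½aΔt²; chain segment to segment.
0–6 s: v starts -2 m/s; Δx = -2·6 + ½·11·6² = 186 m; v ends 64 m/s.
6–10 s: v starts 64 m/s; Δx = 64·4 + ½·-1·4² = 248 m; v ends 60 m/s.
10–14 s: v starts 60 m/s; Δx = 60·4 + ½·7·4² = 296 m; v ends 88 m/s.
14–16 s: v starts 88 m/s; Δx = 88·2 + ½·6·2² = 188 m; v ends 100 m/s.
x(16) = 3 + Σ Δx = 921 m.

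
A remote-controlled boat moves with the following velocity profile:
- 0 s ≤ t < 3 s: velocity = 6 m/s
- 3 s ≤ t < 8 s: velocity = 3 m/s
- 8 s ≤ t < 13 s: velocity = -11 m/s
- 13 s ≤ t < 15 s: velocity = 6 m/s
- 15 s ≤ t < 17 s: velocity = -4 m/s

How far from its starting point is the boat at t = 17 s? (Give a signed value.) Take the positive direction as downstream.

-18 m

Displacement is the signed area under the v-t curve.
0–3 s: 6 × 3 = 18 m
3–8 s: 3 × 5 = 15 m
8–13 s: -11 × 5 = -55 m
13–15 s: 6 × 2 = 12 m
15–17 s: -4 × 2 = -8 m
Net displacement = -18 m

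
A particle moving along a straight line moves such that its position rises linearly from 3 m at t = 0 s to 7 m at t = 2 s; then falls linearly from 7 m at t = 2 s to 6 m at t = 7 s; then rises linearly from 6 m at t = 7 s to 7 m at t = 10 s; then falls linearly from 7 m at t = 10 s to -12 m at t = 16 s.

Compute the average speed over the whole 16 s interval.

Average speed = (total path length)/(elapsed time); on a piecewise-linear x-t graph the path length is Σ|Δx|.
0–2 s: |Δx| = |7 − 3| = 4 m
2–7 s: |Δx| = |6 − 7| = 1 m
7–10 s: |Δx| = |7 − 6| = 1 m
10–16 s: |Δx| = |-12 − 7| = 19 m
Total path = 25 m; average speed = 25/16 = 1.5625 m/s.

1.5625 m/s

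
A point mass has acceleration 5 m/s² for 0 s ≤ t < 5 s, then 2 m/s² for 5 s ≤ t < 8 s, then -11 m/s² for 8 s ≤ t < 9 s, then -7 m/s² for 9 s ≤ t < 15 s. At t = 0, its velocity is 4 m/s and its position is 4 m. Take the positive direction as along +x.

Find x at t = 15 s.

230 m

On each constant-a segment, Δv = aΔt and Δx = v₀Δt + ½aΔt²; chain segment to segment.
0–5 s: v starts 4 m/s; Δx = 4·5 + ½·5·5² = 82.5 m; v ends 29 m/s.
5–8 s: v starts 29 m/s; Δx = 29·3 + ½·2·3² = 96 m; v ends 35 m/s.
8–9 s: v starts 35 m/s; Δx = 35·1 + ½·-11·1² = 29.5 m; v ends 24 m/s.
9–15 s: v starts 24 m/s; Δx = 24·6 + ½·-7·6² = 18 m; v ends -18 m/s.
x(15) = 4 + Σ Δx = 230 m.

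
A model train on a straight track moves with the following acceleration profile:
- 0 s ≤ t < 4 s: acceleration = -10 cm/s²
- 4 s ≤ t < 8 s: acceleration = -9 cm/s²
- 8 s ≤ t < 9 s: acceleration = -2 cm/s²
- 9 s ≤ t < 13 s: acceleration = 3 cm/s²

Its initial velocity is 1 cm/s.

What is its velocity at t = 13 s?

-65 cm/s

Δv equals the area under the a-t graph; then v = v₀ + Δv.
0–4 s: -10 × 4 = -40 cm/s
4–8 s: -9 × 4 = -36 cm/s
8–9 s: -2 × 1 = -2 cm/s
9–13 s: 3 × 4 = 12 cm/s
Δv = -66 cm/s, so v(13) = 1 + (-66) = -65 cm/s.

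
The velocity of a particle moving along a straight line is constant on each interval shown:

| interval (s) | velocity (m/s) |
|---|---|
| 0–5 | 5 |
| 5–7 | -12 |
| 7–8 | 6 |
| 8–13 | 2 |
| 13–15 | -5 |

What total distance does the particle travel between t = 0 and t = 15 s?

75 m

Total distance travelled is ∫|v| dt — sum the magnitudes of each area piece.
0–5 s: |5| × 5 = 25 m
5–7 s: |-12| × 2 = 24 m
7–8 s: |6| × 1 = 6 m
8–13 s: |2| × 5 = 10 m
13–15 s: |-5| × 2 = 10 m
Total distance = 75 m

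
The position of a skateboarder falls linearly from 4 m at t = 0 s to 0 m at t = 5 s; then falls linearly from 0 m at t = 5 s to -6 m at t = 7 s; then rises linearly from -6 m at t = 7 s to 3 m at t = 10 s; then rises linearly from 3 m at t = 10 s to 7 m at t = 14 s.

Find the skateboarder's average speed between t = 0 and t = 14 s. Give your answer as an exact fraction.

23/14 m/s

Average speed = (total path length)/(elapsed time); on a piecewise-linear x-t graph the path length is Σ|Δx|.
0–5 s: |Δx| = |0 − 4| = 4 m
5–7 s: |Δx| = |-6 − 0| = 6 m
7–10 s: |Δx| = |3 − -6| = 9 m
10–14 s: |Δx| = |7 − 3| = 4 m
Total path = 23 m; average speed = 23/14 = 23/14 m/s.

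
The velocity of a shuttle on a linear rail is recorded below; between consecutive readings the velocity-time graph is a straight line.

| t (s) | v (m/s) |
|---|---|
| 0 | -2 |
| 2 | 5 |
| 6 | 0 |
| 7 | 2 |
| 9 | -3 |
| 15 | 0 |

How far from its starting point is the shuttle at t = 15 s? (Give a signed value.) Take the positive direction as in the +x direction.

4 m

Net displacement equals the area under the velocity-time graph (areas below the axis count negative).
0–2 s: ½(-2 + 5)(2) = 3 m
2–6 s: ½(5 + 0)(4) = 10 m
6–7 s: ½(0 + 2)(1) = 1 m
7–9 s: ½(2 + -3)(2) = -1 m
9–15 s: ½(-3 + 0)(6) = -9 m
Net displacement = 4 m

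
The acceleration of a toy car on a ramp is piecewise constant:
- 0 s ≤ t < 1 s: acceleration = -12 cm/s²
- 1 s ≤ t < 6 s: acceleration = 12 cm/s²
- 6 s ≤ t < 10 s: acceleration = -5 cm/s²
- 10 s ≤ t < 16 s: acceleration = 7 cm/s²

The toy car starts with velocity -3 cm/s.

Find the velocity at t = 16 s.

67 cm/s

Δv equals the area under the a-t graph; then v = v₀ + Δv.
0–1 s: -12 × 1 = -12 cm/s
1–6 s: 12 × 5 = 60 cm/s
6–10 s: -5 × 4 = -20 cm/s
10–16 s: 7 × 6 = 42 cm/s
Δv = 70 cm/s, so v(16) = -3 + (70) = 67 cm/s.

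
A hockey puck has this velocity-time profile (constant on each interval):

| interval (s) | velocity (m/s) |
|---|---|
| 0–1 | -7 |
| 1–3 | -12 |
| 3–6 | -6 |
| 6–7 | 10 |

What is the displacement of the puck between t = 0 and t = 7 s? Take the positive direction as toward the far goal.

-39 m

Net displacement equals the area under the velocity-time graph (areas below the axis count negative).
0–1 s: -7 × 1 = -7 m
1–3 s: -12 × 2 = -24 m
3–6 s: -6 × 3 = -18 m
6–7 s: 10 × 1 = 10 m
Net displacement = -39 m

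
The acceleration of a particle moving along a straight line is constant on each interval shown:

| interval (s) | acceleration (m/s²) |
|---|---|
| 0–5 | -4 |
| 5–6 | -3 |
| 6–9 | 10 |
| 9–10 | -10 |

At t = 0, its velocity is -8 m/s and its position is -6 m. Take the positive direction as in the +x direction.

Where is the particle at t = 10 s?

On each constant-a segment, Δv = aΔt and Δx = v₀Δt + ½aΔt²; chain segment to segment.
0–5 s: v starts -8 m/s; Δx = -8·5 + ½·-4·5² = -90 m; v ends -28 m/s.
5–6 s: v starts -28 m/s; Δx = -28·1 + ½·-3·1² = -29.5 m; v ends -31 m/s.
6–9 s: v starts -31 m/s; Δx = -31·3 + ½·10·3² = -48 m; v ends -1 m/s.
9–10 s: v starts -1 m/s; Δx = -1·1 + ½·-10·1² = -6 m; v ends -11 m/s.
x(10) = -6 + Σ Δx = -179.5 m.

-179.5 m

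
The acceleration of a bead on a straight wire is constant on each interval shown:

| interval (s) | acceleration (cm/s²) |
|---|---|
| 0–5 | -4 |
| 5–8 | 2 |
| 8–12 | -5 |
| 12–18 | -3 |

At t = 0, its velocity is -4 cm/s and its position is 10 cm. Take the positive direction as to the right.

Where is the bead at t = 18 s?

On each constant-a segment, Δv = aΔt and Δx = v₀Δt + ½aΔt²; chain segment to segment.
0–5 s: v starts -4 cm/s; Δx = -4·5 + ½·-4·5² = -70 cm; v ends -24 cm/s.
5–8 s: v starts -24 cm/s; Δx = -24·3 + ½·2·3² = -63 cm; v ends -18 cm/s.
8–12 s: v starts -18 cm/s; Δx = -18·4 + ½·-5·4² = -112 cm; v ends -38 cm/s.
12–18 s: v starts -38 cm/s; Δx = -38·6 + ½·-3·6² = -282 cm; v ends -56 cm/s.
x(18) = 10 + Σ Δx = -517 cm.

-517 cm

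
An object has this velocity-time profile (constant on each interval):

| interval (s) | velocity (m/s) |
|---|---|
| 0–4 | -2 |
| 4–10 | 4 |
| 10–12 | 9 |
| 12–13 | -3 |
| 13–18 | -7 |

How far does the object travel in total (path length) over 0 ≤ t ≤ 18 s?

Total distance travelled is ∫|v| dt — sum the magnitudes of each area piece.
0–4 s: |-2| × 4 = 8 m
4–10 s: |4| × 6 = 24 m
10–12 s: |9| × 2 = 18 m
12–13 s: |-3| × 1 = 3 m
13–18 s: |-7| × 5 = 35 m
Total distance = 88 m

88 m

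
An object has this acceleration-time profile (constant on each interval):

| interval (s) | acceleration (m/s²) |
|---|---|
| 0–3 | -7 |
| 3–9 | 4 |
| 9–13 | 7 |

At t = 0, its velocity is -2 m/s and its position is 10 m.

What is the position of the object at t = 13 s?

On each constant-a segment, Δv = aΔt and Δx = v₀Δt + ½aΔt²; chain segment to segment.
0–3 s: v starts -2 m/s; Δx = -2·3 + ½·-7·3² = -37.5 m; v ends -23 m/s.
3–9 s: v starts -23 m/s; Δx = -23·6 + ½·4·6² = -66 m; v ends 1 m/s.
9–13 s: v starts 1 m/s; Δx = 1·4 + ½·7·4² = 60 m; v ends 29 m/s.
x(13) = 10 + Σ Δx = -33.5 m.

-33.5 m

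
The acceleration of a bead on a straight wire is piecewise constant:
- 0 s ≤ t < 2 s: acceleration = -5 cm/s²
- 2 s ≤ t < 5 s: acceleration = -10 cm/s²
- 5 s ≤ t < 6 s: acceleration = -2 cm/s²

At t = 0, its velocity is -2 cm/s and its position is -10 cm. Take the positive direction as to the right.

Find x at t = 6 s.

On each constant-a segment, Δv = aΔt and Δx = v₀Δt + ½aΔt²; chain segment to segment.
0–2 s: v starts -2 cm/s; Δx = -2·2 + ½·-5·2² = -14 cm; v ends -12 cm/s.
2–5 s: v starts -12 cm/s; Δx = -12·3 + ½·-10·3² = -81 cm; v ends -42 cm/s.
5–6 s: v starts -42 cm/s; Δx = -42·1 + ½·-2·1² = -43 cm; v ends -44 cm/s.
x(6) = -10 + Σ Δx = -148 cm.

-148 cm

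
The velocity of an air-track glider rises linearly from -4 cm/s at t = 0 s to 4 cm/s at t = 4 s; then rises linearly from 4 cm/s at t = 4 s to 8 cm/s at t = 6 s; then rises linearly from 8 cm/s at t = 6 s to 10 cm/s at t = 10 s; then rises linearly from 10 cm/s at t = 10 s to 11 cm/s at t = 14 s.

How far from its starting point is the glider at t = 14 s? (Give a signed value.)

Net displacement equals the area under the velocity-time graph (areas below the axis count negative).
0–4 s: ½(-4 + 4)(4) = 0 cm
4–6 s: ½(4 + 8)(2) = 12 cm
6–10 s: ½(8 + 10)(4) = 36 cm
10–14 s: ½(10 + 11)(4) = 42 cm
Net displacement = 90 cm

90 cm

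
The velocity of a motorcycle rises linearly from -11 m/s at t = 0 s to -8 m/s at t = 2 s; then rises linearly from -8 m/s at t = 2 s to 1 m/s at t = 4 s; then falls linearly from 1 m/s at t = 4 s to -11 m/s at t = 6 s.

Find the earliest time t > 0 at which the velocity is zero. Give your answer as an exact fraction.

t = 34/9 s

v changes sign on 2–4 s (from -8 to 1); the graph is linear there, so v = 0 at t = 2 + (8)·(4 − 2)/(1 − -8) = 34/9 s.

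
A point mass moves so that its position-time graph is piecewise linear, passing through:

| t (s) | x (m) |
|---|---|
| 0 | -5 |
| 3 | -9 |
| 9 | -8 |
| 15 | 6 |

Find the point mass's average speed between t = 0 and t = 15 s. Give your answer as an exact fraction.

Average speed = (total path length)/(elapsed time); on a piecewise-linear x-t graph the path length is Σ|Δx|.
0–3 s: |Δx| = |-9 − -5| = 4 m
3–9 s: |Δx| = |-8 − -9| = 1 m
9–15 s: |Δx| = |6 − -8| = 14 m
Total path = 19 m; average speed = 19/15 = 19/15 m/s.

19/15 m/s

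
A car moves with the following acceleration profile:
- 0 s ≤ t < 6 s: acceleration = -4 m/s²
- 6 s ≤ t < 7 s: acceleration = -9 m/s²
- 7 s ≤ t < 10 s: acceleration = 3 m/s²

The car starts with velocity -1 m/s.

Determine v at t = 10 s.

Δv equals the area under the a-t graph; then v = v₀ + Δv.
0–6 s: -4 × 6 = -24 m/s
6–7 s: -9 × 1 = -9 m/s
7–10 s: 3 × 3 = 9 m/s
Δv = -24 m/s, so v(10) = -1 + (-24) = -25 m/s.

-25 m/s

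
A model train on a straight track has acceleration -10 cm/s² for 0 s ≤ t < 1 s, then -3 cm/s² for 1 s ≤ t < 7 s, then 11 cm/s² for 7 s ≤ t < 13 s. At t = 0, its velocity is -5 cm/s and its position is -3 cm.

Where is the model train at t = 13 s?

On each constant-a segment, Δv = aΔt and Δx = v₀Δt + ½aΔt²; chain segment to segment.
0–1 s: v starts -5 cm/s; Δx = -5·1 + ½·-10·1² = -10 cm; v ends -15 cm/s.
1–7 s: v starts -15 cm/s; Δx = -15·6 + ½·-3·6² = -144 cm; v ends -33 cm/s.
7–13 s: v starts -33 cm/s; Δx = -33·6 + ½·11·6² = 0 cm; v ends 33 cm/s.
x(13) = -3 + Σ Δx = -157 cm.

-157 cm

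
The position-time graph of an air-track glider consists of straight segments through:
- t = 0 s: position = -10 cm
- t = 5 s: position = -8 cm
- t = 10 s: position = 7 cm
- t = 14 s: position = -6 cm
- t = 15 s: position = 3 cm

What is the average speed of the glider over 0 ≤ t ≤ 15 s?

2.6 cm/s

Average speed = (total path length)/(elapsed time); on a piecewise-linear x-t graph the path length is Σ|Δx|.
0–5 s: |Δx| = |-8 − -10| = 2 cm
5–10 s: |Δx| = |7 − -8| = 15 cm
10–14 s: |Δx| = |-6 − 7| = 13 cm
14–15 s: |Δx| = |3 − -6| = 9 cm
Total path = 39 cm; average speed = 39/15 = 2.6 cm/s.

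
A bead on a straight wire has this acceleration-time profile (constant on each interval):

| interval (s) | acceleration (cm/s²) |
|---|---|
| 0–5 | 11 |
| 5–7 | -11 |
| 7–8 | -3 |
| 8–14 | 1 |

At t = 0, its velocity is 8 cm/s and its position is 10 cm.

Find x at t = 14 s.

577 cm

On each constant-a segment, Δv = aΔt and Δx = v₀Δt + ½aΔt²; chain segment to segment.
0–5 s: v starts 8 cm/s; Δx = 8·5 + ½·11·5² = 177.5 cm; v ends 63 cm/s.
5–7 s: v starts 63 cm/s; Δx = 63·2 + ½·-11·2² = 104 cm; v ends 41 cm/s.
7–8 s: v starts 41 cm/s; Δx = 41·1 + ½·-3·1² = 39.5 cm; v ends 38 cm/s.
8–14 s: v starts 38 cm/s; Δx = 38·6 + ½·1·6² = 246 cm; v ends 44 cm/s.
x(14) = 10 + Σ Δx = 577 cm.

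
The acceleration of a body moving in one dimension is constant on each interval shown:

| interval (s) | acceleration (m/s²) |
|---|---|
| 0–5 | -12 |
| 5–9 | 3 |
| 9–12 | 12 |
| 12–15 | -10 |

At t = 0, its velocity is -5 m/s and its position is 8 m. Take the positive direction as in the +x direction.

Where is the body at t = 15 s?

-604 m

On each constant-a segment, Δv = aΔt and Δx = v₀Δt + ½aΔt²; chain segment to segment.
0–5 s: v starts -5 m/s; Δx = -5·5 + ½·-12·5² = -175 m; v ends -65 m/s.
5–9 s: v starts -65 m/s; Δx = -65·4 + ½·3·4² = -236 m; v ends -53 m/s.
9–12 s: v starts -53 m/s; Δx = -53·3 + ½·12·3² = -105 m; v ends -17 m/s.
12–15 s: v starts -17 m/s; Δx = -17·3 + ½·-10·3² = -96 m; v ends -47 m/s.
x(15) = 8 + Σ Δx = -604 m.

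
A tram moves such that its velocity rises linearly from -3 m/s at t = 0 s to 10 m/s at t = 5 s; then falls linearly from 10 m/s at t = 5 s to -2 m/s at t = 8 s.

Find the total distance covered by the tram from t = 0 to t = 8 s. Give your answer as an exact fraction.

883/26 m

Total distance travelled is ∫|v| dt — sum the magnitudes of each area piece.
0–5 s: v = 0 at t = 15/13 s; triangle areas 45/26 + 250/13 = 545/26 m
5–8 s: v = 0 at t = 7.5 s; triangle areas 12.5 + 0.5 = 13 m
Total distance = 883/26 m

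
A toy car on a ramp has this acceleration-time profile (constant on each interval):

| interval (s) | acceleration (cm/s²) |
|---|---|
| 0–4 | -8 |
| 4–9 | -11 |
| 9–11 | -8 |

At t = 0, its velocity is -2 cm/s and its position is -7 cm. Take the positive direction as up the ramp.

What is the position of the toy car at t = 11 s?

On each constant-a segment, Δv = aΔt and Δx = v₀Δt + ½aΔt²; chain segment to segment.
0–4 s: v starts -2 cm/s; Δx = -2·4 + ½·-8·4² = -72 cm; v ends -34 cm/s.
4–9 s: v starts -34 cm/s; Δx = -34·5 + ½·-11·5² = -307.5 cm; v ends -89 cm/s.
9–11 s: v starts -89 cm/s; Δx = -89·2 + ½·-8·2² = -194 cm; v ends -105 cm/s.
x(11) = -7 + Σ Δx = -580.5 cm.

-580.5 cm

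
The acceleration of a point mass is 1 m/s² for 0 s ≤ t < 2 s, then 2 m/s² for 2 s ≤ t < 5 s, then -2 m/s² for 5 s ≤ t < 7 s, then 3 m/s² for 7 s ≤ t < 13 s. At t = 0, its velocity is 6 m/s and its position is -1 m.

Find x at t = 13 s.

On each constant-a segment, Δv = aΔt and Δx = v₀Δt + ½aΔt²; chain segment to segment.
0–2 s: v starts 6 m/s; Δx = 6·2 + ½·1·2² = 14 m; v ends 8 m/s.
2–5 s: v starts 8 m/s; Δx = 8·3 + ½·2·3² = 33 m; v ends 14 m/s.
5–7 s: v starts 14 m/s; Δx = 14·2 + ½·-2·2² = 24 m; v ends 10 m/s.
7–13 s: v starts 10 m/s; Δx = 10·6 + ½·3·6² = 114 m; v ends 28 m/s.
x(13) = -1 + Σ Δx = 184 m.

184 m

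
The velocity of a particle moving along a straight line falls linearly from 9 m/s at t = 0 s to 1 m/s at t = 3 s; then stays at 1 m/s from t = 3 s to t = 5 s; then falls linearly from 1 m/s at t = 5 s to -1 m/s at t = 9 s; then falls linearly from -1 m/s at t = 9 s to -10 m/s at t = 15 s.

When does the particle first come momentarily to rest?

v changes sign on 5–9 s (from 1 to -1); the graph is linear there, so v = 0 at t = 5 + (-1)·(9 − 5)/(-1 − 1) = 7 s.

t = 7 s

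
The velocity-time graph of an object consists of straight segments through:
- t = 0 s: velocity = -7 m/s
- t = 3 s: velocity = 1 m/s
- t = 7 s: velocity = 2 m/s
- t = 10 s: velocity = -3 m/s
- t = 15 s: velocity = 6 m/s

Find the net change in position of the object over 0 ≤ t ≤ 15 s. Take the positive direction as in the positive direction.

Displacement is the signed area under the v-t curve.
0–3 s: ½(-7 + 1)(3) = -9 m
3–7 s: ½(1 + 2)(4) = 6 m
7–10 s: ½(2 + -3)(3) = -1.5 m
10–15 s: ½(-3 + 6)(5) = 7.5 m
Net displacement = 3 m

3 m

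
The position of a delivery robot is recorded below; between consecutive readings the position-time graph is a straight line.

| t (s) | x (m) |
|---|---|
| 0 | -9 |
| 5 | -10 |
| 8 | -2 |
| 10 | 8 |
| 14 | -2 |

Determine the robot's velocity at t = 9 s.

Velocity is the slope of the x-t graph on 8–10 s: (8 − -2)/(10 − 8) = 5 m/s.

5 m/s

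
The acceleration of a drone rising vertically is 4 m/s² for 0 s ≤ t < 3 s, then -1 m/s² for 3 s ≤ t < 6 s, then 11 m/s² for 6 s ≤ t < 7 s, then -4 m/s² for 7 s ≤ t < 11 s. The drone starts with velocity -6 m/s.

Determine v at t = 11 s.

Δv equals the area under the a-t graph; then v = v₀ + Δv.
0–3 s: 4 × 3 = 12 m/s
3–6 s: -1 × 3 = -3 m/s
6–7 s: 11 × 1 = 11 m/s
7–11 s: -4 × 4 = -16 m/s
Δv = 4 m/s, so v(11) = -6 + (4) = -2 m/s.

-2 m/s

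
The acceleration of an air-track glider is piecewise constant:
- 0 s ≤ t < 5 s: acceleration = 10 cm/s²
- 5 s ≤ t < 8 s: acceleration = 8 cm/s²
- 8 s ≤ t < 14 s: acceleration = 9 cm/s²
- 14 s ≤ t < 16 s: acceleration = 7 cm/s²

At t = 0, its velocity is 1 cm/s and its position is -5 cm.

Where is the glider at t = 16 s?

On each constant-a segment, Δv = aΔt and Δx = v₀Δt + ½aΔt²; chain segment to segment.
0–5 s: v starts 1 cm/s; Δx = 1·5 + ½·10·5² = 130 cm; v ends 51 cm/s.
5–8 s: v starts 51 cm/s; Δx = 51·3 + ½·8·3² = 189 cm; v ends 75 cm/s.
8–14 s: v starts 75 cm/s; Δx = 75·6 + ½·9·6² = 612 cm; v ends 129 cm/s.
14–16 s: v starts 129 cm/s; Δx = 129·2 + ½·7·2² = 272 cm; v ends 143 cm/s.
x(16) = -5 + Σ Δx = 1198 cm.

1198 cm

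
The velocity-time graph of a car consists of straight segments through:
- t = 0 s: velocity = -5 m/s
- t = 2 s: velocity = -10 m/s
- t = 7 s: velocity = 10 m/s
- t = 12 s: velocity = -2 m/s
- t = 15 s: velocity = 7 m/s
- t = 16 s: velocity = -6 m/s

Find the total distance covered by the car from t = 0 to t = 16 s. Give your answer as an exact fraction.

Total distance travelled is ∫|v| dt — sum the magnitudes of each area piece.
0–2 s: |½(-5 + -10)(2)| = 15 m
2–7 s: v = 0 at t = 4.5 s; triangle areas 12.5 + 12.5 = 25 m
7–12 s: v = 0 at t = 67/6 s; triangle areas 125/6 + 5/6 = 65/3 m
12–15 s: v = 0 at t = 38/3 s; triangle areas 2/3 + 49/6 = 53/6 m
15–16 s: v = 0 at t = 202/13 s; triangle areas 49/26 + 18/13 = 85/26 m
Total distance = 959/13 m

959/13 m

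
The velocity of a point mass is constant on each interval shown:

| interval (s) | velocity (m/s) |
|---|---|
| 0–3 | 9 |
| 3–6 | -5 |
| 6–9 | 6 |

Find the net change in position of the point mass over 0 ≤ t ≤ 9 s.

Net displacement equals the area under the velocity-time graph (areas below the axis count negative).
0–3 s: 9 × 3 = 27 m
3–6 s: -5 × 3 = -15 m
6–9 s: 6 × 3 = 18 m
Net displacement = 30 m

30 m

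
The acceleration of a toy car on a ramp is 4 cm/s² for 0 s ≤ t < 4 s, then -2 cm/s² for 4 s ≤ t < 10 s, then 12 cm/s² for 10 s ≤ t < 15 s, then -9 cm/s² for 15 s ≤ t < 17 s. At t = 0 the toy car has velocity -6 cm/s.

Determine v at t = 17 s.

40 cm/s

Δv equals the area under the a-t graph; then v = v₀ + Δv.
0–4 s: 4 × 4 = 16 cm/s
4–10 s: -2 × 6 = -12 cm/s
10–15 s: 12 × 5 = 60 cm/s
15–17 s: -9 × 2 = -18 cm/s
Δv = 46 cm/s, so v(17) = -6 + (46) = 40 cm/s.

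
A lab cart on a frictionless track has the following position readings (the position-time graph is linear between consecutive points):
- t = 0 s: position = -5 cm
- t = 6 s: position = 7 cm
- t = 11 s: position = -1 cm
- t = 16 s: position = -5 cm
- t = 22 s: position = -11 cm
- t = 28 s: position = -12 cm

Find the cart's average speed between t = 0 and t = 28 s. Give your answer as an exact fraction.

31/28 cm/s

Average speed = (total path length)/(elapsed time); on a piecewise-linear x-t graph the path length is Σ|Δx|.
0–6 s: |Δx| = |7 − -5| = 12 cm
6–11 s: |Δx| = |-1 − 7| = 8 cm
11–16 s: |Δx| = |-5 − -1| = 4 cm
16–22 s: |Δx| = |-11 − -5| = 6 cm
22–28 s: |Δx| = |-12 − -11| = 1 cm
Total path = 31 cm; average speed = 31/28 = 31/28 cm/s.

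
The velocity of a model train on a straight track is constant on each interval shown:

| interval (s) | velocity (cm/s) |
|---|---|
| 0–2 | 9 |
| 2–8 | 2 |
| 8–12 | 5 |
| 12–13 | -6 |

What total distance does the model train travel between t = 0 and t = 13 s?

56 cm

Distance (not displacement) is the total path length: add the absolute areas under v-t.
0–2 s: |9| × 2 = 18 cm
2–8 s: |2| × 6 = 12 cm
8–12 s: |5| × 4 = 20 cm
12–13 s: |-6| × 1 = 6 cm
Total distance = 56 cm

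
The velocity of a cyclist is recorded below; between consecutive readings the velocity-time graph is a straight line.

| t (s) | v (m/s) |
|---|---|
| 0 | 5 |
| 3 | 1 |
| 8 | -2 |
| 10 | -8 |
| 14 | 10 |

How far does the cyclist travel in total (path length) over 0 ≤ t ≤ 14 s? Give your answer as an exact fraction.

Total distance travelled is ∫|v| dt — sum the magnitudes of each area piece.
0–3 s: |½(5 + 1)(3)| = 9 m
3–8 s: v = 0 at t = 14/3 s; triangle areas 5/6 + 10/3 = 25/6 m
8–10 s: |½(-2 + -8)(2)| = 10 m
10–14 s: v = 0 at t = 106/9 s; triangle areas 64/9 + 100/9 = 164/9 m
Total distance = 745/18 m

745/18 m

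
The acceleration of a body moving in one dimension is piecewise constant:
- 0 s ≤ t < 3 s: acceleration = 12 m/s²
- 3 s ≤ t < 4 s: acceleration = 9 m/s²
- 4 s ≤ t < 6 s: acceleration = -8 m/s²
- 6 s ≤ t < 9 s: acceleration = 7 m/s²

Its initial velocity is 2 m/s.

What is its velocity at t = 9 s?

52 m/s

Δv equals the area under the a-t graph; then v = v₀ + Δv.
0–3 s: 12 × 3 = 36 m/s
3–4 s: 9 × 1 = 9 m/s
4–6 s: -8 × 2 = -16 m/s
6–9 s: 7 × 3 = 21 m/s
Δv = 50 m/s, so v(9) = 2 + (50) = 52 m/s.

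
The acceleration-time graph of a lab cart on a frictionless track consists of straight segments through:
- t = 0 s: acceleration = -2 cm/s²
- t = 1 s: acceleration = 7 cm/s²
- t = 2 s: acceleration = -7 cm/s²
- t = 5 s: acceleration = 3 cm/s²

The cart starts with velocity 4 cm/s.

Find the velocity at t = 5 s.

0.5 cm/s

Δv equals the area under the a-t graph; then v = v₀ + Δv.
0–1 s: ½(-2 + 7)(1) = 2.5 cm/s
1–2 s: ½(7 + -7)(1) = 0 cm/s
2–5 s: ½(-7 + 3)(3) = -6 cm/s
Δv = -3.5 cm/s, so v(5) = 4 + (-3.5) = 0.5 cm/s.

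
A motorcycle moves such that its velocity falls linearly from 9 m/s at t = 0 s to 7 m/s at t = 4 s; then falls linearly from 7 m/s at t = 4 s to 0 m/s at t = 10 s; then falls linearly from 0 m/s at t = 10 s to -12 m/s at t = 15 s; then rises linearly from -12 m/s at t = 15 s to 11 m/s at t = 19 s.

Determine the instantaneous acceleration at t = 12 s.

-2.4 m/s²

Acceleration is the slope of the v-t graph on 10–15 s: (-12 − 0)/(15 − 10) = -2.4 m/s².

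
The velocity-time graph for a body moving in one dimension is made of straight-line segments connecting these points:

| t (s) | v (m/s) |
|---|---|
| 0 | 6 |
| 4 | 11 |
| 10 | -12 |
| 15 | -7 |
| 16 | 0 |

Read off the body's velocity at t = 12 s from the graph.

On 10–15 s the graph is linear from -12 to -7 m/s: v(12) = -12 + (-7 − -12)·(12 − 10)/(15 − 10) = -10 m/s.

-10 m/s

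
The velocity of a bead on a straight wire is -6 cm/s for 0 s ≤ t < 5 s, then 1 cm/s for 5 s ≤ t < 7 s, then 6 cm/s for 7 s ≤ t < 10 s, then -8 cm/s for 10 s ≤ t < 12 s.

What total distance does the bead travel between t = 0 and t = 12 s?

66 cm

Total distance travelled is ∫|v| dt — sum the magnitudes of each area piece.
0–5 s: |-6| × 5 = 30 cm
5–7 s: |1| × 2 = 2 cm
7–10 s: |6| × 3 = 18 cm
10–12 s: |-8| × 2 = 16 cm
Total distance = 66 cm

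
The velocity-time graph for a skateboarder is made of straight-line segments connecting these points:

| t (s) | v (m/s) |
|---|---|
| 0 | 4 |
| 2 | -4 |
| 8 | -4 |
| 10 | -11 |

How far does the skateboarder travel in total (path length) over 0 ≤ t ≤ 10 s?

43 m

Total distance travelled is ∫|v| dt — sum the magnitudes of each area piece.
0–2 s: v = 0 at t = 1 s; triangle areas 2 + 2 = 4 m
2–8 s: |-4| × 6 = 24 m
8–10 s: |½(-4 + -11)(2)| = 15 m
Total distance = 43 m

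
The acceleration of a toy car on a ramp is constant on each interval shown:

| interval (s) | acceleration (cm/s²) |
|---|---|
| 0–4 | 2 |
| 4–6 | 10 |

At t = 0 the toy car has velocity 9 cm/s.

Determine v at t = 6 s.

Δv equals the area under the a-t graph; then v = v₀ + Δv.
0–4 s: 2 × 4 = 8 cm/s
4–6 s: 10 × 2 = 20 cm/s
Δv = 28 cm/s, so v(6) = 9 + (28) = 37 cm/s.

37 cm/s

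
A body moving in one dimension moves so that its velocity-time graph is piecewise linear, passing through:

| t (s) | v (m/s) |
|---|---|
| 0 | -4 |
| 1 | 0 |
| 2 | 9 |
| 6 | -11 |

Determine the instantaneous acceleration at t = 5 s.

-5 m/s²

Acceleration is the slope of the v-t graph on 2–6 s: (-11 − 9)/(6 − 2) = -5 m/s².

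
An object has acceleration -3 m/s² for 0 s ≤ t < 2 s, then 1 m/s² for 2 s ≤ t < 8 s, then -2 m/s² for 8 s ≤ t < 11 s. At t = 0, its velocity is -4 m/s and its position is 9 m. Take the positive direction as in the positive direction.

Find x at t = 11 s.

-68 m

On each constant-a segment, Δv = aΔt and Δx = v₀Δt + ½aΔt²; chain segment to segment.
0–2 s: v starts -4 m/s; Δx = -4·2 + ½·-3·2² = -14 m; v ends -10 m/s.
2–8 s: v starts -10 m/s; Δx = -10·6 + ½·1·6² = -42 m; v ends -4 m/s.
8–11 s: v starts -4 m/s; Δx = -4·3 + ½·-2·3² = -21 m; v ends -10 m/s.
x(11) = 9 + Σ Δx = -68 m.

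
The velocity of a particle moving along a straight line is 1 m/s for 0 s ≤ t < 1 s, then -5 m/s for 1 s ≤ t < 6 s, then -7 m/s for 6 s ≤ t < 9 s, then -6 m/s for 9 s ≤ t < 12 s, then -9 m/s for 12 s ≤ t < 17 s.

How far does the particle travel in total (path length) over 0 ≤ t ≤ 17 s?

Total distance travelled is ∫|v| dt — sum the magnitudes of each area piece.
0–1 s: |1| × 1 = 1 m
1–6 s: |-5| × 5 = 25 m
6–9 s: |-7| × 3 = 21 m
9–12 s: |-6| × 3 = 18 m
12–17 s: |-9| × 5 = 45 m
Total distance = 110 m

110 m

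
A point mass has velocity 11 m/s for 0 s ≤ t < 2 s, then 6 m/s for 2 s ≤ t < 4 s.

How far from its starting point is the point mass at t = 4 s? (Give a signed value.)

Net displacement equals the area under the velocity-time graph (areas below the axis count negative).
0–2 s: 11 × 2 = 22 m
2–4 s: 6 × 2 = 12 m
Net displacement = 34 m

34 m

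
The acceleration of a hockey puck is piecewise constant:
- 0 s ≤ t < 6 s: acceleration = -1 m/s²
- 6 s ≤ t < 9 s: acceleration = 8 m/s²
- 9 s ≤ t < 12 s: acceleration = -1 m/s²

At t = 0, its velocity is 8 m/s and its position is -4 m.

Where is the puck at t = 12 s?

On each constant-a segment, Δv = aΔt and Δx = v₀Δt + ½aΔt²; chain segment to segment.
0–6 s: v starts 8 m/s; Δx = 8·6 + ½·-1·6² = 30 m; v ends 2 m/s.
6–9 s: v starts 2 m/s; Δx = 2·3 + ½·8·3² = 42 m; v ends 26 m/s.
9–12 s: v starts 26 m/s; Δx = 26·3 + ½·-1·3² = 73.5 m; v ends 23 m/s.
x(12) = -4 + Σ Δx = 141.5 m.

141.5 m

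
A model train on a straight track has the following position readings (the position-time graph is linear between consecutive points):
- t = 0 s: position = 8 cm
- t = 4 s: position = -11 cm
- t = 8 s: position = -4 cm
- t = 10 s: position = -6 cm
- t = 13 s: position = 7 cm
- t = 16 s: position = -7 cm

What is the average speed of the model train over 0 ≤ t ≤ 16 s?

3.4375 cm/s

Average speed = (total path length)/(elapsed time); on a piecewise-linear x-t graph the path length is Σ|Δx|.
0–4 s: |Δx| = |-11 − 8| = 19 cm
4–8 s: |Δx| = |-4 − -11| = 7 cm
8–10 s: |Δx| = |-6 − -4| = 2 cm
10–13 s: |Δx| = |7 − -6| = 13 cm
13–16 s: |Δx| = |-7 − 7| = 14 cm
Total path = 55 cm; average speed = 55/16 = 3.4375 cm/s.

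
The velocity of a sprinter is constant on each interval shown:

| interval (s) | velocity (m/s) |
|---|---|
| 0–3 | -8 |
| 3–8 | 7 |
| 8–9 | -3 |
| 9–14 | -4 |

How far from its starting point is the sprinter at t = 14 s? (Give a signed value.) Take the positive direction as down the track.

-12 m

Net displacement equals the area under the velocity-time graph (areas below the axis count negative).
0–3 s: -8 × 3 = -24 m
3–8 s: 7 × 5 = 35 m
8–9 s: -3 × 1 = -3 m
9–14 s: -4 × 5 = -20 m
Net displacement = -12 m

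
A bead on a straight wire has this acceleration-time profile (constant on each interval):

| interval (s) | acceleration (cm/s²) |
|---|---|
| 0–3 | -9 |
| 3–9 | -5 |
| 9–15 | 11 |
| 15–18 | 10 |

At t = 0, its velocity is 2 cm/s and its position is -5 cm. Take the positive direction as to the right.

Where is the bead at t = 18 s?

-333.5 cm

On each constant-a segment, Δv = aΔt and Δx = v₀Δt + ½aΔt²; chain segment to segment.
0–3 s: v starts 2 cm/s; Δx = 2·3 + ½·-9·3² = -34.5 cm; v ends -25 cm/s.
3–9 s: v starts -25 cm/s; Δx = -25·6 + ½·-5·6² = -240 cm; v ends -55 cm/s.
9–15 s: v starts -55 cm/s; Δx = -55·6 + ½·11·6² = -132 cm; v ends 11 cm/s.
15–18 s: v starts 11 cm/s; Δx = 11·3 + ½·10·3² = 78 cm; v ends 41 cm/s.
x(18) = -5 + Σ Δx = -333.5 cm.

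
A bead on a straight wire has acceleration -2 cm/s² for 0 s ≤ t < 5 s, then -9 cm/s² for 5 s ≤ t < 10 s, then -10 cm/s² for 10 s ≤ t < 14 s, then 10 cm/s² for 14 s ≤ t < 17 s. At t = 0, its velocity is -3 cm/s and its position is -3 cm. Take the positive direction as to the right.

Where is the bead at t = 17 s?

On each constant-a segment, Δv = aΔt and Δx = v₀Δt + ½aΔt²; chain segment to segment.
0–5 s: v starts -3 cm/s; Δx = -3·5 + ½·-2·5² = -40 cm; v ends -13 cm/s.
5–10 s: v starts -13 cm/s; Δx = -13·5 + ½·-9·5² = -177.5 cm; v ends -58 cm/s.
10–14 s: v starts -58 cm/s; Δx = -58·4 + ½·-10·4² = -312 cm; v ends -98 cm/s.
14–17 s: v starts -98 cm/s; Δx = -98·3 + ½·10·3² = -249 cm; v ends -68 cm/s.
x(17) = -3 + Σ Δx = -781.5 cm.

-781.5 cm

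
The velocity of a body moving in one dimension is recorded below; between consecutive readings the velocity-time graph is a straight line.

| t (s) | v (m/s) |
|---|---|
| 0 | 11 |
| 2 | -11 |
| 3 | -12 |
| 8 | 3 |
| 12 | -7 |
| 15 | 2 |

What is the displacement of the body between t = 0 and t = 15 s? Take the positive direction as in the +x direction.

-49.5 m

Net displacement equals the area under the velocity-time graph (areas below the axis count negative).
0–2 s: ½(11 + -11)(2) = 0 m
2–3 s: ½(-11 + -12)(1) = -11.5 m
3–8 s: ½(-12 + 3)(5) = -22.5 m
8–12 s: ½(3 + -7)(4) = -8 m
12–15 s: ½(-7 + 2)(3) = -7.5 m
Net displacement = -49.5 m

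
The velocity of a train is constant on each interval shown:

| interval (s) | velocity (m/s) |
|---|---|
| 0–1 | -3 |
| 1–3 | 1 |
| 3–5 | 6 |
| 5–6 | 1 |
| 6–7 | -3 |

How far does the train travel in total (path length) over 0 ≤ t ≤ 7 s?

21 m

Distance (not displacement) is the total path length: add the absolute areas under v-t.
0–1 s: |-3| × 1 = 3 m
1–3 s: |1| × 2 = 2 m
3–5 s: |6| × 2 = 12 m
5–6 s: |1| × 1 = 1 m
6–7 s: |-3| × 1 = 3 m
Total distance = 21 m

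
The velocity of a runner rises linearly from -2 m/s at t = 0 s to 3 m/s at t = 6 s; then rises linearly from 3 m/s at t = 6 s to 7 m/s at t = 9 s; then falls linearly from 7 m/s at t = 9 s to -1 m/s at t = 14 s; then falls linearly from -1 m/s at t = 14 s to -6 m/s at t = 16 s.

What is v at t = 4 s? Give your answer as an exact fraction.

4/3 m/s

On 0–6 s the graph is linear from -2 to 3 m/s: v(4) = -2 + (3 − -2)·(4 − 0)/(6 − 0) = 4/3 m/s.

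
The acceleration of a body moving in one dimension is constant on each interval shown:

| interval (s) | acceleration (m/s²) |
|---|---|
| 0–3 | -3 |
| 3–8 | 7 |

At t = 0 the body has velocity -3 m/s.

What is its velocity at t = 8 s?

23 m/s

Δv equals the area under the a-t graph; then v = v₀ + Δv.
0–3 s: -3 × 3 = -9 m/s
3–8 s: 7 × 5 = 35 m/s
Δv = 26 m/s, so v(8) = -3 + (26) = 23 m/s.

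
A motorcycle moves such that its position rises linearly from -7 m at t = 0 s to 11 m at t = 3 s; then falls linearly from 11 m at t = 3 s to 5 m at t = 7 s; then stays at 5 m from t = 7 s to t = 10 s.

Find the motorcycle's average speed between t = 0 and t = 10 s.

Average speed = (total path length)/(elapsed time); on a piecewise-linear x-t graph the path length is Σ|Δx|.
0–3 s: |Δx| = |11 − -7| = 18 m
3–7 s: |Δx| = |5 − 11| = 6 m
7–10 s: |Δx| = |5 − 5| = 0 m
Total path = 24 m; average speed = 24/10 = 2.4 m/s.

2.4 m/s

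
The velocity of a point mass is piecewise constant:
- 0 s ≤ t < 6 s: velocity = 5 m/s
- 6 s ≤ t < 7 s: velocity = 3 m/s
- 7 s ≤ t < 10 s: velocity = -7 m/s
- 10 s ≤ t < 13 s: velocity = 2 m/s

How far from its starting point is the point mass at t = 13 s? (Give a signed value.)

Displacement is the signed area under the v-t curve.
0–6 s: 5 × 6 = 30 m
6–7 s: 3 × 1 = 3 m
7–10 s: -7 × 3 = -21 m
10–13 s: 2 × 3 = 6 m
Net displacement = 18 m

18 m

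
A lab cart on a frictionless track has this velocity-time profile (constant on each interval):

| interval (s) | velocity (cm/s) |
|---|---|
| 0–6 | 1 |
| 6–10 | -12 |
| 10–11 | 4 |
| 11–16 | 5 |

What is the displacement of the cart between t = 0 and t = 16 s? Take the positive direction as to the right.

-13 cm

Displacement is the signed area under the v-t curve.
0–6 s: 1 × 6 = 6 cm
6–10 s: -12 × 4 = -48 cm
10–11 s: 4 × 1 = 4 cm
11–16 s: 5 × 5 = 25 cm
Net displacement = -13 cm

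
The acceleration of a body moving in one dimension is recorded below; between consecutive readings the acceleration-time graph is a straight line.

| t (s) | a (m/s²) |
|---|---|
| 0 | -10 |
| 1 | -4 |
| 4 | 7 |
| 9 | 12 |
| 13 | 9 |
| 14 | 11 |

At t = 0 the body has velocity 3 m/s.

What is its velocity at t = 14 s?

100 m/s

Δv equals the area under the a-t graph; then v = v₀ + Δv.
0–1 s: ½(-10 + -4)(1) = -7 m/s
1–4 s: ½(-4 + 7)(3) = 4.5 m/s
4–9 s: ½(7 + 12)(5) = 47.5 m/s
9–13 s: ½(12 + 9)(4) = 42 m/s
13–14 s: ½(9 + 11)(1) = 10 m/s
Δv = 97 m/s, so v(14) = 3 + (97) = 100 m/s.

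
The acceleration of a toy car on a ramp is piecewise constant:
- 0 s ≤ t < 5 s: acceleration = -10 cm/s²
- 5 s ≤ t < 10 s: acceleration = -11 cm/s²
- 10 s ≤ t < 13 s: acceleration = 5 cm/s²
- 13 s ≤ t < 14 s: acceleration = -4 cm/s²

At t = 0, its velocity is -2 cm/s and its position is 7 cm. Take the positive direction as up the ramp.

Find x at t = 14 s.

-918 cm

On each constant-a segment, Δv = aΔt and Δx = v₀Δt + ½aΔt²; chain segment to segment.
0–5 s: v starts -2 cm/s; Δx = -2·5 + ½·-10·5² = -135 cm; v ends -52 cm/s.
5–10 s: v starts -52 cm/s; Δx = -52·5 + ½·-11·5² = -397.5 cm; v ends -107 cm/s.
10–13 s: v starts -107 cm/s; Δx = -107·3 + ½·5·3² = -298.5 cm; v ends -92 cm/s.
13–14 s: v starts -92 cm/s; Δx = -92·1 + ½·-4·1² = -94 cm; v ends -96 cm/s.
x(14) = 7 + Σ Δx = -918 cm.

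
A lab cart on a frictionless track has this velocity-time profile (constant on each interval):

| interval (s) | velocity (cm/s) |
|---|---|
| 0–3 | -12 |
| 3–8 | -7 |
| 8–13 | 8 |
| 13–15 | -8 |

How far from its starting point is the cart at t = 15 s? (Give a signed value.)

Net displacement equals the area under the velocity-time graph (areas below the axis count negative).
0–3 s: -12 × 3 = -36 cm
3–8 s: -7 × 5 = -35 cm
8–13 s: 8 × 5 = 40 cm
13–15 s: -8 × 2 = -16 cm
Net displacement = -47 cm

-47 cm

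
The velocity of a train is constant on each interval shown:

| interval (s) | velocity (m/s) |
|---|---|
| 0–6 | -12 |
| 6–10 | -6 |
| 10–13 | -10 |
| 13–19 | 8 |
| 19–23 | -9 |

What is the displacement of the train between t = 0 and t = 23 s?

Net displacement equals the area under the velocity-time graph (areas below the axis count negative).
0–6 s: -12 × 6 = -72 m
6–10 s: -6 × 4 = -24 m
10–13 s: -10 × 3 = -30 m
13–19 s: 8 × 6 = 48 m
19–23 s: -9 × 4 = -36 m
Net displacement = -114 m

-114 m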